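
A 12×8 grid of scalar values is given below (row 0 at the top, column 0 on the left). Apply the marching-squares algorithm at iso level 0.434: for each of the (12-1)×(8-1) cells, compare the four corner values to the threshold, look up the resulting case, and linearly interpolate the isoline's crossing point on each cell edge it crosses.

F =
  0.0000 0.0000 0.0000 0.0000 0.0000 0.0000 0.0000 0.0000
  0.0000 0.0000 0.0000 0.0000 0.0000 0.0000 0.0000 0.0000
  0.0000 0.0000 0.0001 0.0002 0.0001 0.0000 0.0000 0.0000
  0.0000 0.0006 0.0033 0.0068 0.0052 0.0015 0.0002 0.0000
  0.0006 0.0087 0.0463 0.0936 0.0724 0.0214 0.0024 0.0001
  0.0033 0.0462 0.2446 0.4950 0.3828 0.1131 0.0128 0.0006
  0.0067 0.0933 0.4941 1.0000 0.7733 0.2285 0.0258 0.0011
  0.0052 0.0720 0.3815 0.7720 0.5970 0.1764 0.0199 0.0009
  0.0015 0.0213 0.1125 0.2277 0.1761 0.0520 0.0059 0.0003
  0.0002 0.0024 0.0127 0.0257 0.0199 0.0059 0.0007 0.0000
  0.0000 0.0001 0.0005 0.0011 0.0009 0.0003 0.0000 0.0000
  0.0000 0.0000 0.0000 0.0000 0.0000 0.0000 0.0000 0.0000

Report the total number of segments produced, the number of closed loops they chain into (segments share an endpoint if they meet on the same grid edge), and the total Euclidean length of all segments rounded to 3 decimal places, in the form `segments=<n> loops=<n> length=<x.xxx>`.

cell (4,2): code 0100 → (4.848,3.000)–(5.000,2.756)
cell (4,3): code 1000 → (5.000,3.544)–(4.848,3.000)
cell (5,1): code 0100 → (5.759,2.000)–(6.000,1.850)
cell (5,2): code 1110 → (5.000,2.756)–(5.759,2.000)
cell (5,3): code 1101 → (5.131,4.000)–(5.000,3.544)
cell (5,4): code 1000 → (6.000,4.623)–(5.131,4.000)
cell (6,1): code 0010 → (6.000,1.850)–(6.534,2.000)
cell (6,2): code 0111 → (6.534,2.000)–(7.000,2.134)
cell (6,4): code 1001 → (7.000,4.388)–(6.000,4.623)
cell (7,2): code 0010 → (7.000,2.134)–(7.621,3.000)
cell (7,3): code 0011 → (7.621,3.000)–(7.387,4.000)
cell (7,4): code 0001 → (7.387,4.000)–(7.000,4.388)
total: 12 segments, chained into 1 closed loop(s), length Σ = 8.457884

segments=12 loops=1 length=8.458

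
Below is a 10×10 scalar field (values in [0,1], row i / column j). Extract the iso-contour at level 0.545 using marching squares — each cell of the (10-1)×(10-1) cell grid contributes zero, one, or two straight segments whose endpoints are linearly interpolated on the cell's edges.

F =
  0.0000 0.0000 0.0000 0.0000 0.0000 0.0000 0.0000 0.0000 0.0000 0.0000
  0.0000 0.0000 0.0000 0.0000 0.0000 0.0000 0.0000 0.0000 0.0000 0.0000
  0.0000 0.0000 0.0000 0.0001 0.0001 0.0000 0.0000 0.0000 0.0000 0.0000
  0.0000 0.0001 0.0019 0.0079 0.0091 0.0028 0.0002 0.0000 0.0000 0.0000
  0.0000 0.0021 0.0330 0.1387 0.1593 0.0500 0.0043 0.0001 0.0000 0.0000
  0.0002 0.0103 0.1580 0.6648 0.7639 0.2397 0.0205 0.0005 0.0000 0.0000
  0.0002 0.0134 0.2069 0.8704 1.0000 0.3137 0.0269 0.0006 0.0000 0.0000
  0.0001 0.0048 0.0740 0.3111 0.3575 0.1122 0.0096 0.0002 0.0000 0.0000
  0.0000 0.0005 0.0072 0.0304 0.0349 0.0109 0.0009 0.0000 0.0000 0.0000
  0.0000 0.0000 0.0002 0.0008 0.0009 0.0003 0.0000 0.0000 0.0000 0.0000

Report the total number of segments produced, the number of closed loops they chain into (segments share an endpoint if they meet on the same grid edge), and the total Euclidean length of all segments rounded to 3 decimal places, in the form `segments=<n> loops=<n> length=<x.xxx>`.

segments=8 loops=1 length=6.690

cell (4,2): code 0100 → (4.772,3.000)–(5.000,2.764)
cell (4,3): code 1100 → (4.638,4.000)–(4.772,3.000)
cell (4,4): code 1000 → (5.000,4.418)–(4.638,4.000)
cell (5,2): code 0110 → (5.000,2.764)–(6.000,2.510)
cell (5,4): code 1001 → (6.000,4.663)–(5.000,4.418)
cell (6,2): code 0010 → (6.000,2.510)–(6.582,3.000)
cell (6,3): code 0011 → (6.582,3.000)–(6.708,4.000)
cell (6,4): code 0001 → (6.708,4.000)–(6.000,4.663)
total: 8 segments, chained into 1 closed loop(s), length Σ = 6.690285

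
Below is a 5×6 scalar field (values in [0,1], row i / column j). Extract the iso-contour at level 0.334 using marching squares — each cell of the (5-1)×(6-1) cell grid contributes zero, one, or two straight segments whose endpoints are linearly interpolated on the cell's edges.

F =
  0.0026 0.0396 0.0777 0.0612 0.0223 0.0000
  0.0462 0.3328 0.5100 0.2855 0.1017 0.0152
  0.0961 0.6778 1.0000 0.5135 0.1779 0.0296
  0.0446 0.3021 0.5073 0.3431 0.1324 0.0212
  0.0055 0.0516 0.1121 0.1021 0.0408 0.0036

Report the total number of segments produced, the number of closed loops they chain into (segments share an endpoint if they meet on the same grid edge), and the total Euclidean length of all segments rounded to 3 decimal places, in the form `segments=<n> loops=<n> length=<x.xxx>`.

segments=12 loops=1 length=8.845

cell (0,1): code 0100 → (0.593,2.000)–(1.000,1.007)
cell (0,2): code 1000 → (1.000,2.784)–(0.593,2.000)
cell (1,0): code 0100 → (1.003,1.000)–(2.000,0.409)
cell (1,1): code 1110 → (1.000,1.007)–(1.003,1.000)
cell (1,2): code 1101 → (1.213,3.000)–(1.000,2.784)
cell (1,3): code 1000 → (2.000,3.535)–(1.213,3.000)
cell (2,0): code 0010 → (2.000,0.409)–(2.915,1.000)
cell (2,1): code 0111 → (2.915,1.000)–(3.000,1.155)
cell (2,3): code 1001 → (3.000,3.043)–(2.000,3.535)
cell (3,1): code 0010 → (3.000,1.155)–(3.439,2.000)
cell (3,2): code 0011 → (3.439,2.000)–(3.038,3.000)
cell (3,3): code 0001 → (3.038,3.000)–(3.000,3.043)
total: 12 segments, chained into 1 closed loop(s), length Σ = 8.845102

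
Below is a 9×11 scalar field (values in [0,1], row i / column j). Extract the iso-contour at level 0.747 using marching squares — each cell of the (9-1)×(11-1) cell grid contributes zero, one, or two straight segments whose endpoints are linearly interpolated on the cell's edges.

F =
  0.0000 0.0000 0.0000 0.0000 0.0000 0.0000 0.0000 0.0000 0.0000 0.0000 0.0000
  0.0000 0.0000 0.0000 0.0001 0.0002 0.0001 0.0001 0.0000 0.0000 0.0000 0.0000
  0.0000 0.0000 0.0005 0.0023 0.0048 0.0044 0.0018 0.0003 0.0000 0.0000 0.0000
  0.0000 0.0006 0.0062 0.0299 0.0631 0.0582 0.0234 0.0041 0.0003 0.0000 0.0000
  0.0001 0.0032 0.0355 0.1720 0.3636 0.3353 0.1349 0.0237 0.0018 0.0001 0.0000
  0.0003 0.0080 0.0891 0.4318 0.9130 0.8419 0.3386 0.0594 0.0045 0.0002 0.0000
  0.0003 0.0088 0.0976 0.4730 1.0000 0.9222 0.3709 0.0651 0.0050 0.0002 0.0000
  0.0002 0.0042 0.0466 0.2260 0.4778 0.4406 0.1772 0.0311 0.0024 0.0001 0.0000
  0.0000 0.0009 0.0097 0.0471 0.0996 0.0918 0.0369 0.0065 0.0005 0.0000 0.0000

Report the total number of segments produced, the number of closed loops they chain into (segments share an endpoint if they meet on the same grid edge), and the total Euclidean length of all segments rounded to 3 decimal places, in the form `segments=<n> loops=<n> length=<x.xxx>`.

segments=8 loops=1 length=5.921

cell (4,3): code 0100 → (4.698,4.000)–(5.000,3.655)
cell (4,4): code 1100 → (4.813,5.000)–(4.698,4.000)
cell (4,5): code 1000 → (5.000,5.189)–(4.813,5.000)
cell (5,3): code 0110 → (5.000,3.655)–(6.000,3.520)
cell (5,5): code 1001 → (6.000,5.318)–(5.000,5.189)
cell (6,3): code 0010 → (6.000,3.520)–(6.484,4.000)
cell (6,4): code 0011 → (6.484,4.000)–(6.364,5.000)
cell (6,5): code 0001 → (6.364,5.000)–(6.000,5.318)
total: 8 segments, chained into 1 closed loop(s), length Σ = 5.920708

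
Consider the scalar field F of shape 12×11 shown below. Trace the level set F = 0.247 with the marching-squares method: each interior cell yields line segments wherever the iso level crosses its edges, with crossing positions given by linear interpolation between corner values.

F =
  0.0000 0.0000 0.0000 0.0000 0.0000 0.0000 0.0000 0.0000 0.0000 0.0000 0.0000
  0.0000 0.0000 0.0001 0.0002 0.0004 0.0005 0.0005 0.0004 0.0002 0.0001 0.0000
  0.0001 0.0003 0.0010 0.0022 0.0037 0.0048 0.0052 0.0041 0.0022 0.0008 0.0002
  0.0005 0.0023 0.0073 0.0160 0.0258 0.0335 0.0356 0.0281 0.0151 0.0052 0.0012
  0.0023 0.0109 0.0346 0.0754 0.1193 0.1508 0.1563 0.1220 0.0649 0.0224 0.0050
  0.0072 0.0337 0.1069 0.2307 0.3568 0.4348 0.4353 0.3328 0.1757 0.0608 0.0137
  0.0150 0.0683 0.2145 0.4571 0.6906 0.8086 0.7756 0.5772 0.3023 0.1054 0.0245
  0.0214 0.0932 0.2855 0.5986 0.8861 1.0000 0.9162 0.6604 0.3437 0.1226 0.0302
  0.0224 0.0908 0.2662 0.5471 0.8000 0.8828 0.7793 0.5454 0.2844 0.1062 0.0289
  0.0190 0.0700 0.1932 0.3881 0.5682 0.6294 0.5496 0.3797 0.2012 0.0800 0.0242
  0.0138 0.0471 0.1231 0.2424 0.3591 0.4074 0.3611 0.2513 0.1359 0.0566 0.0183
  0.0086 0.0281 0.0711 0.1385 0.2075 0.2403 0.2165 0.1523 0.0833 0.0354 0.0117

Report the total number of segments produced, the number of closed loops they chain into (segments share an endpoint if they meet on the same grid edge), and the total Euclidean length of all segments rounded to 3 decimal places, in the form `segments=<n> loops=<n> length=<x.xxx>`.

cell (4,3): code 0100 → (4.538,4.000)–(5.000,3.129)
cell (4,4): code 1100 → (4.339,5.000)–(4.538,4.000)
cell (4,5): code 1100 → (4.325,6.000)–(4.339,5.000)
cell (4,6): code 1100 → (4.593,7.000)–(4.325,6.000)
cell (4,7): code 1000 → (5.000,7.546)–(4.593,7.000)
cell (5,2): code 0100 → (5.072,3.000)–(6.000,2.134)
cell (5,3): code 1110 → (5.000,3.129)–(5.072,3.000)
cell (5,7): code 1101 → (5.563,8.000)–(5.000,7.546)
cell (5,8): code 1000 → (6.000,8.281)–(5.563,8.000)
cell (6,1): code 0100 → (6.458,2.000)–(7.000,1.800)
cell (6,2): code 1110 → (6.000,2.134)–(6.458,2.000)
cell (6,8): code 1001 → (7.000,8.437)–(6.000,8.281)
cell (7,1): code 0110 → (7.000,1.800)–(8.000,1.891)
cell (7,8): code 1001 → (8.000,8.210)–(7.000,8.437)
cell (8,1): code 0010 → (8.000,1.891)–(8.263,2.000)
cell (8,2): code 0111 → (8.263,2.000)–(9.000,2.276)
cell (8,7): code 1011 → (9.000,7.743)–(8.450,8.000)
cell (8,8): code 0001 → (8.450,8.000)–(8.000,8.210)
cell (9,2): code 0010 → (9.000,2.276)–(9.968,3.000)
cell (9,3): code 0111 → (9.968,3.000)–(10.000,3.039)
cell (9,7): code 1001 → (10.000,7.037)–(9.000,7.743)
cell (10,3): code 0010 → (10.000,3.039)–(10.739,4.000)
cell (10,4): code 0011 → (10.739,4.000)–(10.960,5.000)
cell (10,5): code 0011 → (10.960,5.000)–(10.789,6.000)
cell (10,6): code 0011 → (10.789,6.000)–(10.043,7.000)
cell (10,7): code 0001 → (10.043,7.000)–(10.000,7.037)
total: 26 segments, chained into 1 closed loop(s), length Σ = 20.693134

segments=26 loops=1 length=20.693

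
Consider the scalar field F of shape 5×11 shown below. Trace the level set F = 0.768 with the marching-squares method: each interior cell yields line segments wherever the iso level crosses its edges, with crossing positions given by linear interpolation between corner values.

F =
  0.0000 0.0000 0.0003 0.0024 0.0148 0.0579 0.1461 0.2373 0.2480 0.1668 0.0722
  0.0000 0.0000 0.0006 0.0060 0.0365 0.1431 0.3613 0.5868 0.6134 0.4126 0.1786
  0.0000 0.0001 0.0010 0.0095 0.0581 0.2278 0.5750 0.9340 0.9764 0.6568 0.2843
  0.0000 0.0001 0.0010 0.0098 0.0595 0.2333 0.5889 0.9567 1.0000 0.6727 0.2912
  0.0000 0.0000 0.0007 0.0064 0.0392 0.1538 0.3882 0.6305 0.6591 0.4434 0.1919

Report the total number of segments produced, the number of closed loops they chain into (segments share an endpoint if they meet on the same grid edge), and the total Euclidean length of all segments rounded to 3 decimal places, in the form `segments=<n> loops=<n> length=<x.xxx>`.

segments=8 loops=1 length=7.302

cell (1,6): code 0100 → (1.522,7.000)–(2.000,6.538)
cell (1,7): code 1100 → (1.426,8.000)–(1.522,7.000)
cell (1,8): code 1000 → (2.000,8.652)–(1.426,8.000)
cell (2,6): code 0110 → (2.000,6.538)–(3.000,6.487)
cell (2,8): code 1001 → (3.000,8.709)–(2.000,8.652)
cell (3,6): code 0010 → (3.000,6.487)–(3.578,7.000)
cell (3,7): code 0011 → (3.578,7.000)–(3.681,8.000)
cell (3,8): code 0001 → (3.681,8.000)–(3.000,8.709)
total: 8 segments, chained into 1 closed loop(s), length Σ = 7.302458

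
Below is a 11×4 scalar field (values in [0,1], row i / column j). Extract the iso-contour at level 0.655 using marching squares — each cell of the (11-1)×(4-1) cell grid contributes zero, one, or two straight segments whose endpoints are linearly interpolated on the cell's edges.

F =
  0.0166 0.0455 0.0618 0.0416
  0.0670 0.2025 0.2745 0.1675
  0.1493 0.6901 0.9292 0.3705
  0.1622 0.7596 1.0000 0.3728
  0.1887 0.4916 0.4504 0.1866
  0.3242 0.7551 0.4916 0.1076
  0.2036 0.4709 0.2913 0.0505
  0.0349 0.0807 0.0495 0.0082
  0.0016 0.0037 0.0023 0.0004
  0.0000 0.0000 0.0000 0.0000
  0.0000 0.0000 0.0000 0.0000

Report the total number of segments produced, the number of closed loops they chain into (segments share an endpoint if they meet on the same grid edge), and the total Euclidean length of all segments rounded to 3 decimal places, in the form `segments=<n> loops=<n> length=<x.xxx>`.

cell (1,0): code 0100 → (1.928,1.000)–(2.000,0.935)
cell (1,1): code 1100 → (1.581,2.000)–(1.928,1.000)
cell (1,2): code 1000 → (2.000,2.491)–(1.581,2.000)
cell (2,0): code 0110 → (2.000,0.935)–(3.000,0.825)
cell (2,2): code 1001 → (3.000,2.550)–(2.000,2.491)
cell (3,0): code 0010 → (3.000,0.825)–(3.390,1.000)
cell (3,1): code 0011 → (3.390,1.000)–(3.628,2.000)
cell (3,2): code 0001 → (3.628,2.000)–(3.000,2.550)
cell (4,0): code 0100 → (4.620,1.000)–(5.000,0.768)
cell (4,1): code 1000 → (5.000,1.380)–(4.620,1.000)
cell (5,0): code 0010 → (5.000,0.768)–(5.352,1.000)
cell (5,1): code 0001 → (5.352,1.000)–(5.000,1.380)
total: 12 segments, chained into 2 closed loop(s), length Σ = 8.021070

segments=12 loops=2 length=8.021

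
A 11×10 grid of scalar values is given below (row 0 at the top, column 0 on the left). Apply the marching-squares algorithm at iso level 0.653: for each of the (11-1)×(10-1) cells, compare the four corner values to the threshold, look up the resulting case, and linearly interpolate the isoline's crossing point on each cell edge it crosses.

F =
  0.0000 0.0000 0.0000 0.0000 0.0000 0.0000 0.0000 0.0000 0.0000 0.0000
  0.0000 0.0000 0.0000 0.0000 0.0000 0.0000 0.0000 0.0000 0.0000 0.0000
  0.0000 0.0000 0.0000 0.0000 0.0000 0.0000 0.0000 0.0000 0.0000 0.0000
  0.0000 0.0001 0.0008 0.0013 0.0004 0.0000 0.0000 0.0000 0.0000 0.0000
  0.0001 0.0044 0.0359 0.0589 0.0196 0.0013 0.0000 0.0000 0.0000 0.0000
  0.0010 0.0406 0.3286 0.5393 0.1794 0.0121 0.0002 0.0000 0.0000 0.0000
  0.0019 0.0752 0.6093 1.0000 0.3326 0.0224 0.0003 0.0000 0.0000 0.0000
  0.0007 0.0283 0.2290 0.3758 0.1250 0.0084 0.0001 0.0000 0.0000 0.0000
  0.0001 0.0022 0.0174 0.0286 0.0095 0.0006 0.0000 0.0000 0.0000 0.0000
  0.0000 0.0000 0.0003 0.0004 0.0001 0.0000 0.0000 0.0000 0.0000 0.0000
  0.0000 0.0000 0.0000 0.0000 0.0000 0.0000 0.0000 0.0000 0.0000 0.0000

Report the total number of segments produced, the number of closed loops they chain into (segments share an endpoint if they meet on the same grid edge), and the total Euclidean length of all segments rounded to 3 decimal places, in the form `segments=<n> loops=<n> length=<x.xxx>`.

segments=4 loops=1 length=3.889

cell (5,2): code 0100 → (5.247,3.000)–(6.000,2.112)
cell (5,3): code 1000 → (6.000,3.520)–(5.247,3.000)
cell (6,2): code 0010 → (6.000,2.112)–(6.556,3.000)
cell (6,3): code 0001 → (6.556,3.000)–(6.000,3.520)
total: 4 segments, chained into 1 closed loop(s), length Σ = 3.888693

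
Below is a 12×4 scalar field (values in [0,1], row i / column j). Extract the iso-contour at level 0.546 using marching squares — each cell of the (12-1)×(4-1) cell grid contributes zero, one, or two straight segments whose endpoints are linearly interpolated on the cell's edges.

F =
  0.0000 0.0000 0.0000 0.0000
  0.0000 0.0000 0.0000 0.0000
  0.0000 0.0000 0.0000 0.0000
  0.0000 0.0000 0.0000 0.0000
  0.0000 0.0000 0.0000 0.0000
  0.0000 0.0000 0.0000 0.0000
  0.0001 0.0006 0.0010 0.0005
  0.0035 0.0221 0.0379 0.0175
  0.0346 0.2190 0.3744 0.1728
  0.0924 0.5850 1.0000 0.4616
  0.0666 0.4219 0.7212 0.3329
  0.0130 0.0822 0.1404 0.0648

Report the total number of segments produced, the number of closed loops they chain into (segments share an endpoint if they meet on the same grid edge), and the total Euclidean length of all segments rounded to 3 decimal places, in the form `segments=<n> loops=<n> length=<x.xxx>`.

segments=8 loops=1 length=5.815

cell (8,0): code 0100 → (8.893,1.000)–(9.000,0.921)
cell (8,1): code 1100 → (8.274,2.000)–(8.893,1.000)
cell (8,2): code 1000 → (9.000,2.843)–(8.274,2.000)
cell (9,0): code 0010 → (9.000,0.921)–(9.239,1.000)
cell (9,1): code 0111 → (9.239,1.000)–(10.000,1.415)
cell (9,2): code 1001 → (10.000,2.451)–(9.000,2.843)
cell (10,1): code 0010 → (10.000,1.415)–(10.302,2.000)
cell (10,2): code 0001 → (10.302,2.000)–(10.000,2.451)
total: 8 segments, chained into 1 closed loop(s), length Σ = 5.815200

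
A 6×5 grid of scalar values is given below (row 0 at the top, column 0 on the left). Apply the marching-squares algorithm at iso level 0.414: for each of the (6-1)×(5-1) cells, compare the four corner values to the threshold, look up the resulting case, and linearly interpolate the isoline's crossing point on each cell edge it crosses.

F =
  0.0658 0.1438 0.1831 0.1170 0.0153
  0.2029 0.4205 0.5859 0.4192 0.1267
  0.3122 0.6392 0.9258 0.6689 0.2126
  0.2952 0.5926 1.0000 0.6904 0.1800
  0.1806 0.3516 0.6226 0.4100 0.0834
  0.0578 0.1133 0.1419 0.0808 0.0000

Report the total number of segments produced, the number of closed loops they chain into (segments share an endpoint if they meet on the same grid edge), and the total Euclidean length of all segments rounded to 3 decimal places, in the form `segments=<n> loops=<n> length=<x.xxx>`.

segments=14 loops=1 length=10.965

cell (0,0): code 0100 → (0.977,1.000)–(1.000,0.970)
cell (0,1): code 1100 → (0.573,2.000)–(0.977,1.000)
cell (0,2): code 1100 → (0.983,3.000)–(0.573,2.000)
cell (0,3): code 1000 → (1.000,3.018)–(0.983,3.000)
cell (1,0): code 0110 → (1.000,0.970)–(2.000,0.311)
cell (1,3): code 1001 → (2.000,3.559)–(1.000,3.018)
cell (2,0): code 0110 → (2.000,0.311)–(3.000,0.399)
cell (2,3): code 1001 → (3.000,3.542)–(2.000,3.559)
cell (3,0): code 0010 → (3.000,0.399)–(3.741,1.000)
cell (3,1): code 0111 → (3.741,1.000)–(4.000,1.230)
cell (3,2): code 1011 → (4.000,2.981)–(3.986,3.000)
cell (3,3): code 0001 → (3.986,3.000)–(3.000,3.542)
cell (4,1): code 0010 → (4.000,1.230)–(4.434,2.000)
cell (4,2): code 0001 → (4.434,2.000)–(4.000,2.981)
total: 14 segments, chained into 1 closed loop(s), length Σ = 10.965196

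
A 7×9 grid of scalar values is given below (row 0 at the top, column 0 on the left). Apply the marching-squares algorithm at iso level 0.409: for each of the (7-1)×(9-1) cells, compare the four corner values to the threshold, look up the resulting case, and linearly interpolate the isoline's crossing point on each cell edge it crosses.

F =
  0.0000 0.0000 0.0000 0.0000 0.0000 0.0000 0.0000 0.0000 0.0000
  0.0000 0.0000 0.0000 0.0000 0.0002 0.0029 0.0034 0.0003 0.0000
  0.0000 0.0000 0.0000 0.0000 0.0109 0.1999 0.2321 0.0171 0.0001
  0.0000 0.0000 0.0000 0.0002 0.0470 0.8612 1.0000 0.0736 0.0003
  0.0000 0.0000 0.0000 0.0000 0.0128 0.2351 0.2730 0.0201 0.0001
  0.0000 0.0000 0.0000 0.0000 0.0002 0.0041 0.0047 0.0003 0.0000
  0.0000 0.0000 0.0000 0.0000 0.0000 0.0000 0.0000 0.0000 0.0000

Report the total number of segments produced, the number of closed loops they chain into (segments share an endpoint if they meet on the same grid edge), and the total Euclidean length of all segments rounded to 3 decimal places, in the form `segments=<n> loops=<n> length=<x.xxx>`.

segments=6 loops=1 length=5.833

cell (2,4): code 0100 → (2.316,5.000)–(3.000,4.445)
cell (2,5): code 1100 → (2.230,6.000)–(2.316,5.000)
cell (2,6): code 1000 → (3.000,6.638)–(2.230,6.000)
cell (3,4): code 0010 → (3.000,4.445)–(3.722,5.000)
cell (3,5): code 0011 → (3.722,5.000)–(3.813,6.000)
cell (3,6): code 0001 → (3.813,6.000)–(3.000,6.638)
total: 6 segments, chained into 1 closed loop(s), length Σ = 5.832838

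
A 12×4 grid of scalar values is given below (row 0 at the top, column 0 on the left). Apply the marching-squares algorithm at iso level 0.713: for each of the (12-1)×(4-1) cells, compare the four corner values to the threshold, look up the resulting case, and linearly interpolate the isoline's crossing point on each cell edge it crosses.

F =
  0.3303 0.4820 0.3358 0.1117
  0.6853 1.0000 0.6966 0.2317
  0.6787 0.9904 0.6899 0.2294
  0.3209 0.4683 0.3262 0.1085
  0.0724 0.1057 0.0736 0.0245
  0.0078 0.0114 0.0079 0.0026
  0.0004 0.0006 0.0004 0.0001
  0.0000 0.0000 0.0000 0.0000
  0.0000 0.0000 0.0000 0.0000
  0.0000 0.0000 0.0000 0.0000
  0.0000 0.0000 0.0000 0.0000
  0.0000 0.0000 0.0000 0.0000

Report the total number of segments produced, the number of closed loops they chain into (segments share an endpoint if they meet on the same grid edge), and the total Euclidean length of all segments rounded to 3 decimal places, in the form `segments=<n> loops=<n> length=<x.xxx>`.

segments=6 loops=1 length=6.265

cell (0,0): code 0100 → (0.446,1.000)–(1.000,0.088)
cell (0,1): code 1000 → (1.000,1.946)–(0.446,1.000)
cell (1,0): code 0110 → (1.000,0.088)–(2.000,0.110)
cell (1,1): code 1001 → (2.000,1.923)–(1.000,1.946)
cell (2,0): code 0010 → (2.000,0.110)–(2.531,1.000)
cell (2,1): code 0001 → (2.531,1.000)–(2.000,1.923)
total: 6 segments, chained into 1 closed loop(s), length Σ = 6.265462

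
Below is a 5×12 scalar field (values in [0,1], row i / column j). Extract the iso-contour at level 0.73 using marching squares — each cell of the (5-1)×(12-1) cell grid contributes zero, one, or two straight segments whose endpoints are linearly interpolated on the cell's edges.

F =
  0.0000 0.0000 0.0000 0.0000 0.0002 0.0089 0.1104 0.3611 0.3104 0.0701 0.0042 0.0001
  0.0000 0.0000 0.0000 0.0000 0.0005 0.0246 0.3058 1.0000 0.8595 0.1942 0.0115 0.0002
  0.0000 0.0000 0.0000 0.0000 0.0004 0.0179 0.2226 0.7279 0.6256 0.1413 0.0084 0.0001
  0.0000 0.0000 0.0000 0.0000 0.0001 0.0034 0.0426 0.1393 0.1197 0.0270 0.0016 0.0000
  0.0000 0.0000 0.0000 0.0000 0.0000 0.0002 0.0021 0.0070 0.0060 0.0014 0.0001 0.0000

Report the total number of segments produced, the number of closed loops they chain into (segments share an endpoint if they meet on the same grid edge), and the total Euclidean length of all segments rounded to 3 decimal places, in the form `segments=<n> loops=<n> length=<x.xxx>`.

cell (0,6): code 0100 → (0.577,7.000)–(1.000,6.611)
cell (0,7): code 1100 → (0.764,8.000)–(0.577,7.000)
cell (0,8): code 1000 → (1.000,8.195)–(0.764,8.000)
cell (1,6): code 0010 → (1.000,6.611)–(1.992,7.000)
cell (1,7): code 0011 → (1.992,7.000)–(1.554,8.000)
cell (1,8): code 0001 → (1.554,8.000)–(1.000,8.195)
total: 6 segments, chained into 1 closed loop(s), length Σ = 4.642048

segments=6 loops=1 length=4.642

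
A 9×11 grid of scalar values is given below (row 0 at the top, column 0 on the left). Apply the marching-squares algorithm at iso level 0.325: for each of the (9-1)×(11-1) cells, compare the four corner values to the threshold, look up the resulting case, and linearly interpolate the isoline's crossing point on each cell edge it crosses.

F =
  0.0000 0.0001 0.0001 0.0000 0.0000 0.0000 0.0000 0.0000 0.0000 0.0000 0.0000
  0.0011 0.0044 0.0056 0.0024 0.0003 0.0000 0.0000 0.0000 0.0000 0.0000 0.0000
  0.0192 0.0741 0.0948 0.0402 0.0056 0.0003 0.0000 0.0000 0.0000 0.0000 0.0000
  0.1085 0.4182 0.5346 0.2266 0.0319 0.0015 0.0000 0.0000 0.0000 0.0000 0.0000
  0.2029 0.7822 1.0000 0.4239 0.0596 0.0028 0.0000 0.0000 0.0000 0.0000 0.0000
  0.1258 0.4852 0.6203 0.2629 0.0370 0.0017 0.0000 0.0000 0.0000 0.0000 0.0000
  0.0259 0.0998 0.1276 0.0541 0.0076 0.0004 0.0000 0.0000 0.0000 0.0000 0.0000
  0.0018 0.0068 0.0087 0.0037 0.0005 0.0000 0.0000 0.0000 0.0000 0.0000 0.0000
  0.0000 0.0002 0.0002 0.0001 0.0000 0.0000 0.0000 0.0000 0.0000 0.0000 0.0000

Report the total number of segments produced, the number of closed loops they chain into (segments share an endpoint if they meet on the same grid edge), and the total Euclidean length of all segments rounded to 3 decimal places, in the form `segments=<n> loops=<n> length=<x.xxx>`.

segments=12 loops=1 length=9.331

cell (2,0): code 0100 → (2.729,1.000)–(3.000,0.699)
cell (2,1): code 1100 → (2.523,2.000)–(2.729,1.000)
cell (2,2): code 1000 → (3.000,2.681)–(2.523,2.000)
cell (3,0): code 0110 → (3.000,0.699)–(4.000,0.211)
cell (3,2): code 1101 → (3.499,3.000)–(3.000,2.681)
cell (3,3): code 1000 → (4.000,3.271)–(3.499,3.000)
cell (4,0): code 0110 → (4.000,0.211)–(5.000,0.554)
cell (4,2): code 1011 → (5.000,2.826)–(4.614,3.000)
cell (4,3): code 0001 → (4.614,3.000)–(4.000,3.271)
cell (5,0): code 0010 → (5.000,0.554)–(5.416,1.000)
cell (5,1): code 0011 → (5.416,1.000)–(5.599,2.000)
cell (5,2): code 0001 → (5.599,2.000)–(5.000,2.826)
total: 12 segments, chained into 1 closed loop(s), length Σ = 9.330756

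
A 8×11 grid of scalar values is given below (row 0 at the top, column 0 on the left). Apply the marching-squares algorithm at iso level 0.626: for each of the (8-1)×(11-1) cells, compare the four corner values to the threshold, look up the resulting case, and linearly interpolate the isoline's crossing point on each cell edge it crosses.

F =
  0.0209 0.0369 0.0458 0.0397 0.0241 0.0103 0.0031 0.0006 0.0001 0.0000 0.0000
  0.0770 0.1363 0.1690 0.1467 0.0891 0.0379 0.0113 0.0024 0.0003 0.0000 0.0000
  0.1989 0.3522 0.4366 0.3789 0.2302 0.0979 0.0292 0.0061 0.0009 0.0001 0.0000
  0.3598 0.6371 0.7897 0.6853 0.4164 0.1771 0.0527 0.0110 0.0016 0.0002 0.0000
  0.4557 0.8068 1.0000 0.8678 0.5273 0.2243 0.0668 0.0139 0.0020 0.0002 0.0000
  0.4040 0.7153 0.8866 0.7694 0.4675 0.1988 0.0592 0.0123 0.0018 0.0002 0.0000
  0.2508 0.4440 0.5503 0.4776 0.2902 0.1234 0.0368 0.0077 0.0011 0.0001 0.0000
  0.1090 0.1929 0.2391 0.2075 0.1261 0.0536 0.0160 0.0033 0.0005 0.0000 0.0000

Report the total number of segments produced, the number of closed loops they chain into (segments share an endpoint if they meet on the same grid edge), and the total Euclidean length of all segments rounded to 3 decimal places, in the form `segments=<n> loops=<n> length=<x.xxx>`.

cell (2,0): code 0100 → (2.961,1.000)–(3.000,0.960)
cell (2,1): code 1100 → (2.536,2.000)–(2.961,1.000)
cell (2,2): code 1100 → (2.806,3.000)–(2.536,2.000)
cell (2,3): code 1000 → (3.000,3.221)–(2.806,3.000)
cell (3,0): code 0110 → (3.000,0.960)–(4.000,0.485)
cell (3,3): code 1001 → (4.000,3.710)–(3.000,3.221)
cell (4,0): code 0110 → (4.000,0.485)–(5.000,0.713)
cell (4,3): code 1001 → (5.000,3.475)–(4.000,3.710)
cell (5,0): code 0010 → (5.000,0.713)–(5.329,1.000)
cell (5,1): code 0011 → (5.329,1.000)–(5.775,2.000)
cell (5,2): code 0011 → (5.775,2.000)–(5.491,3.000)
cell (5,3): code 0001 → (5.491,3.000)–(5.000,3.475)
total: 12 segments, chained into 1 closed loop(s), length Σ = 9.999280

segments=12 loops=1 length=9.999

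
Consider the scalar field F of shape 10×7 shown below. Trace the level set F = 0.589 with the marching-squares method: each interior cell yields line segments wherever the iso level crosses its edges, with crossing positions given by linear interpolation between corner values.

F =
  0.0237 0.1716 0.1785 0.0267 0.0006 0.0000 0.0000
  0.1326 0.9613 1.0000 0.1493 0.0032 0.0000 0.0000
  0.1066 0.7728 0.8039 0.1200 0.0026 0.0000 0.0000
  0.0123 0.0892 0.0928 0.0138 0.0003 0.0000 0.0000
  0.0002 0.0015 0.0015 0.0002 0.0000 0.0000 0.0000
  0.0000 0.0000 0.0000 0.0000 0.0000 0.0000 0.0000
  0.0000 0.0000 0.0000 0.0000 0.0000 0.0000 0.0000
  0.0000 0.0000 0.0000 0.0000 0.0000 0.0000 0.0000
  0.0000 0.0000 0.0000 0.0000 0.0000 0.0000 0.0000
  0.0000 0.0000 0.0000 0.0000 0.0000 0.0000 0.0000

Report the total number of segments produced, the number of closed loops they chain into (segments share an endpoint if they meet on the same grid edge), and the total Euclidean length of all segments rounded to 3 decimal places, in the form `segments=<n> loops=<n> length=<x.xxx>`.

cell (0,0): code 0100 → (0.529,1.000)–(1.000,0.551)
cell (0,1): code 1100 → (0.500,2.000)–(0.529,1.000)
cell (0,2): code 1000 → (1.000,2.483)–(0.500,2.000)
cell (1,0): code 0110 → (1.000,0.551)–(2.000,0.724)
cell (1,2): code 1001 → (2.000,2.314)–(1.000,2.483)
cell (2,0): code 0010 → (2.000,0.724)–(2.269,1.000)
cell (2,1): code 0011 → (2.269,1.000)–(2.302,2.000)
cell (2,2): code 0001 → (2.302,2.000)–(2.000,2.314)
total: 8 segments, chained into 1 closed loop(s), length Σ = 6.197983

segments=8 loops=1 length=6.198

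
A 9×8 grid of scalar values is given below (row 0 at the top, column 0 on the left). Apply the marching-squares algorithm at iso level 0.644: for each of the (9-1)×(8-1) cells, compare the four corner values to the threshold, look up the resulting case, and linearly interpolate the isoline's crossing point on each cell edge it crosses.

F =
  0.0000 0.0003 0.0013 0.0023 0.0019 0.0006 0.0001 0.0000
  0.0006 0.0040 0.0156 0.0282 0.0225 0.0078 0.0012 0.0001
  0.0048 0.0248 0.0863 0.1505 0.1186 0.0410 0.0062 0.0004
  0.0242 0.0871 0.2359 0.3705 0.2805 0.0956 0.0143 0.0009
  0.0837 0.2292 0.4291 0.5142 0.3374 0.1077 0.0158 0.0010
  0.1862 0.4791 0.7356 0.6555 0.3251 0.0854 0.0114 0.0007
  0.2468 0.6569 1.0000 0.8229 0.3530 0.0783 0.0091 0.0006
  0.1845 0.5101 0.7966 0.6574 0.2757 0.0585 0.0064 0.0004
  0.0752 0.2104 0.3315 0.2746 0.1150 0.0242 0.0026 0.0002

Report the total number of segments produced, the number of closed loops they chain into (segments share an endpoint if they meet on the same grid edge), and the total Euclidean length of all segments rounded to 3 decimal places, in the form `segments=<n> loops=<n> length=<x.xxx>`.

segments=12 loops=1 length=7.737

cell (4,1): code 0100 → (4.701,2.000)–(5.000,1.643)
cell (4,2): code 1100 → (4.919,3.000)–(4.701,2.000)
cell (4,3): code 1000 → (5.000,3.035)–(4.919,3.000)
cell (5,0): code 0100 → (5.927,1.000)–(6.000,0.969)
cell (5,1): code 1110 → (5.000,1.643)–(5.927,1.000)
cell (5,3): code 1001 → (6.000,3.381)–(5.000,3.035)
cell (6,0): code 0010 → (6.000,0.969)–(6.088,1.000)
cell (6,1): code 0111 → (6.088,1.000)–(7.000,1.467)
cell (6,3): code 1001 → (7.000,3.035)–(6.000,3.381)
cell (7,1): code 0010 → (7.000,1.467)–(7.328,2.000)
cell (7,2): code 0011 → (7.328,2.000)–(7.035,3.000)
cell (7,3): code 0001 → (7.035,3.000)–(7.000,3.035)
total: 12 segments, chained into 1 closed loop(s), length Σ = 7.736743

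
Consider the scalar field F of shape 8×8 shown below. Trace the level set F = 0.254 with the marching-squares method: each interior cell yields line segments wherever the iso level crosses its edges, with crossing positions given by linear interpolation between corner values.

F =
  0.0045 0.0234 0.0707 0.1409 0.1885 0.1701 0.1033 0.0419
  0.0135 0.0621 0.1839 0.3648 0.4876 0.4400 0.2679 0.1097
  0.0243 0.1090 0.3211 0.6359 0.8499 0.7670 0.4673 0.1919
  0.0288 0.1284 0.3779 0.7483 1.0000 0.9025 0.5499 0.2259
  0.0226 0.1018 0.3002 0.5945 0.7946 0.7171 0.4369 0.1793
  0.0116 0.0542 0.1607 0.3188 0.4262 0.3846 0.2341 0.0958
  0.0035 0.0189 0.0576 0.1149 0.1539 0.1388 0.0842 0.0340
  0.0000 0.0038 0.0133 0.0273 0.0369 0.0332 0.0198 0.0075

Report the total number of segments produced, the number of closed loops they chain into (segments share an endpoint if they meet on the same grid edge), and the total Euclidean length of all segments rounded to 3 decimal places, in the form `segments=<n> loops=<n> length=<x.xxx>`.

cell (0,2): code 0100 → (0.505,3.000)–(1.000,2.388)
cell (0,3): code 1100 → (0.219,4.000)–(0.505,3.000)
cell (0,4): code 1100 → (0.311,5.000)–(0.219,4.000)
cell (0,5): code 1100 → (0.916,6.000)–(0.311,5.000)
cell (0,6): code 1000 → (1.000,6.088)–(0.916,6.000)
cell (1,1): code 0100 → (1.511,2.000)–(2.000,1.684)
cell (1,2): code 1110 → (1.000,2.388)–(1.511,2.000)
cell (1,6): code 1001 → (2.000,6.775)–(1.000,6.088)
cell (2,1): code 0110 → (2.000,1.684)–(3.000,1.503)
cell (2,6): code 1001 → (3.000,6.913)–(2.000,6.775)
cell (3,1): code 0110 → (3.000,1.503)–(4.000,1.767)
cell (3,6): code 1001 → (4.000,6.710)–(3.000,6.913)
cell (4,1): code 0010 → (4.000,1.767)–(4.331,2.000)
cell (4,2): code 0111 → (4.331,2.000)–(5.000,2.590)
cell (4,5): code 1011 → (5.000,5.868)–(4.902,6.000)
cell (4,6): code 0001 → (4.902,6.000)–(4.000,6.710)
cell (5,2): code 0010 → (5.000,2.590)–(5.318,3.000)
cell (5,3): code 0011 → (5.318,3.000)–(5.632,4.000)
cell (5,4): code 0011 → (5.632,4.000)–(5.531,5.000)
cell (5,5): code 0001 → (5.531,5.000)–(5.000,5.868)
total: 20 segments, chained into 1 closed loop(s), length Σ = 16.838213

segments=20 loops=1 length=16.838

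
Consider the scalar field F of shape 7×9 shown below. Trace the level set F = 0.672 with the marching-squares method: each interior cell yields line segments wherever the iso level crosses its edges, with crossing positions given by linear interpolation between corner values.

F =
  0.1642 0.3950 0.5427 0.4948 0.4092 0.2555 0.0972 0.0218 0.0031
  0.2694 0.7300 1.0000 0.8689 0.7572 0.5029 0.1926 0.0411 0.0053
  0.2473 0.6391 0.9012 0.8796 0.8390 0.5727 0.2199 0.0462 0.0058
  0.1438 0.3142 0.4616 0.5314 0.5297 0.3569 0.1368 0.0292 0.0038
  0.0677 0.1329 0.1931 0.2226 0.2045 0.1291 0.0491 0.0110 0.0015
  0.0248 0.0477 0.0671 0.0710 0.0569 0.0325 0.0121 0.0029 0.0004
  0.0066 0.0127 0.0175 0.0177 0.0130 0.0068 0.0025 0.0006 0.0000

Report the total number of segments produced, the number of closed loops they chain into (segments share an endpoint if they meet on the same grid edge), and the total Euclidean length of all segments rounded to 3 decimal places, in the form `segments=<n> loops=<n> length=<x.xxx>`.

segments=12 loops=1 length=9.750

cell (0,0): code 0100 → (0.827,1.000)–(1.000,0.874)
cell (0,1): code 1100 → (0.283,2.000)–(0.827,1.000)
cell (0,2): code 1100 → (0.474,3.000)–(0.283,2.000)
cell (0,3): code 1100 → (0.755,4.000)–(0.474,3.000)
cell (0,4): code 1000 → (1.000,4.335)–(0.755,4.000)
cell (1,0): code 0010 → (1.000,0.874)–(1.638,1.000)
cell (1,1): code 0111 → (1.638,1.000)–(2.000,1.126)
cell (1,4): code 1001 → (2.000,4.627)–(1.000,4.335)
cell (2,1): code 0010 → (2.000,1.126)–(2.521,2.000)
cell (2,2): code 0011 → (2.521,2.000)–(2.596,3.000)
cell (2,3): code 0011 → (2.596,3.000)–(2.540,4.000)
cell (2,4): code 0001 → (2.540,4.000)–(2.000,4.627)
total: 12 segments, chained into 1 closed loop(s), length Σ = 9.749668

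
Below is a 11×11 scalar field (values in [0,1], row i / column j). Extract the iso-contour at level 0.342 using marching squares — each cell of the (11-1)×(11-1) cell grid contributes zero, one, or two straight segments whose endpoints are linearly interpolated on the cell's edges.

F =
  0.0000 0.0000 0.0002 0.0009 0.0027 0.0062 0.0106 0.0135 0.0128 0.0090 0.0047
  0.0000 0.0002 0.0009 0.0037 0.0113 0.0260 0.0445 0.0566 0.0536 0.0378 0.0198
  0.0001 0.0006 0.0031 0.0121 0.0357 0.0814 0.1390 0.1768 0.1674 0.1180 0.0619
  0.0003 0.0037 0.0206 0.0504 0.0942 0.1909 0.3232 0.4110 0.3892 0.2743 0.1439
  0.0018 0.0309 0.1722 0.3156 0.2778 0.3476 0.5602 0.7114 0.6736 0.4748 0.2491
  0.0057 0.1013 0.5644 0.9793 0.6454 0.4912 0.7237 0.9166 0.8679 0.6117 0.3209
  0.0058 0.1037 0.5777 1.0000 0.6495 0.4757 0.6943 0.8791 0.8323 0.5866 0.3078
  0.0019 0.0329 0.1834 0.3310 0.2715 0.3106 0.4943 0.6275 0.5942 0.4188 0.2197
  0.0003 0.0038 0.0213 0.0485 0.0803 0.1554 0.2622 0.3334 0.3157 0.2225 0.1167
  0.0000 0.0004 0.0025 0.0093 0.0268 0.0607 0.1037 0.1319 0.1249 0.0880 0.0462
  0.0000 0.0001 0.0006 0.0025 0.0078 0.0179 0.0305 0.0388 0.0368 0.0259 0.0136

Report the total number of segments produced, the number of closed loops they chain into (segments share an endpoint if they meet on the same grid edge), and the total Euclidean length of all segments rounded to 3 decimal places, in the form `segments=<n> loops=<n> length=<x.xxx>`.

cell (2,6): code 0100 → (2.705,7.000)–(3.000,6.214)
cell (2,7): code 1100 → (2.787,8.000)–(2.705,7.000)
cell (2,8): code 1000 → (3.000,8.411)–(2.787,8.000)
cell (3,4): code 0100 → (3.964,5.000)–(4.000,4.920)
cell (3,5): code 1100 → (3.079,6.000)–(3.964,5.000)
cell (3,6): code 1110 → (3.000,6.214)–(3.079,6.000)
cell (3,8): code 1101 → (3.338,9.000)–(3.000,8.411)
cell (3,9): code 1000 → (4.000,9.588)–(3.338,9.000)
cell (4,1): code 0100 → (4.433,2.000)–(5.000,1.520)
cell (4,2): code 1100 → (4.040,3.000)–(4.433,2.000)
cell (4,3): code 1100 → (4.175,4.000)–(4.040,3.000)
cell (4,4): code 1110 → (4.000,4.920)–(4.175,4.000)
cell (4,9): code 1001 → (5.000,9.927)–(4.000,9.588)
cell (5,1): code 0110 → (5.000,1.520)–(6.000,1.503)
cell (5,9): code 1001 → (6.000,9.877)–(5.000,9.927)
cell (6,1): code 0010 → (6.000,1.503)–(6.598,2.000)
cell (6,2): code 0011 → (6.598,2.000)–(6.984,3.000)
cell (6,3): code 0011 → (6.984,3.000)–(6.813,4.000)
cell (6,4): code 0011 → (6.813,4.000)–(6.810,5.000)
cell (6,5): code 0111 → (6.810,5.000)–(7.000,5.171)
cell (6,9): code 1001 → (7.000,9.386)–(6.000,9.877)
cell (7,5): code 0010 → (7.000,5.171)–(7.656,6.000)
cell (7,6): code 0011 → (7.656,6.000)–(7.971,7.000)
cell (7,7): code 0011 → (7.971,7.000)–(7.906,8.000)
cell (7,8): code 0011 → (7.906,8.000)–(7.391,9.000)
cell (7,9): code 0001 → (7.391,9.000)–(7.000,9.386)
total: 26 segments, chained into 1 closed loop(s), length Σ = 22.357461

segments=26 loops=1 length=22.357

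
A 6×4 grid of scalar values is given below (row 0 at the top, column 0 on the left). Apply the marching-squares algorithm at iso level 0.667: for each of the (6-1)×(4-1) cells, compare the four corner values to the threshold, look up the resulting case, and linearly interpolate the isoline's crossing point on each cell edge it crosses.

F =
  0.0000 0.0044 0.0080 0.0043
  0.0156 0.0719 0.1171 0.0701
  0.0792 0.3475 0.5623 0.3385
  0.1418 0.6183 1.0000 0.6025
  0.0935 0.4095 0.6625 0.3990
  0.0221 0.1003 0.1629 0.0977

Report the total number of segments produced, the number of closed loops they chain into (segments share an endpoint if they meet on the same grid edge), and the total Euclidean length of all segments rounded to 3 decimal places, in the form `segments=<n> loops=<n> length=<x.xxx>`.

segments=4 loops=1 length=4.901

cell (2,1): code 0100 → (2.239,2.000)–(3.000,1.128)
cell (2,2): code 1000 → (3.000,2.838)–(2.239,2.000)
cell (3,1): code 0010 → (3.000,1.128)–(3.987,2.000)
cell (3,2): code 0001 → (3.987,2.000)–(3.000,2.838)
total: 4 segments, chained into 1 closed loop(s), length Σ = 4.900573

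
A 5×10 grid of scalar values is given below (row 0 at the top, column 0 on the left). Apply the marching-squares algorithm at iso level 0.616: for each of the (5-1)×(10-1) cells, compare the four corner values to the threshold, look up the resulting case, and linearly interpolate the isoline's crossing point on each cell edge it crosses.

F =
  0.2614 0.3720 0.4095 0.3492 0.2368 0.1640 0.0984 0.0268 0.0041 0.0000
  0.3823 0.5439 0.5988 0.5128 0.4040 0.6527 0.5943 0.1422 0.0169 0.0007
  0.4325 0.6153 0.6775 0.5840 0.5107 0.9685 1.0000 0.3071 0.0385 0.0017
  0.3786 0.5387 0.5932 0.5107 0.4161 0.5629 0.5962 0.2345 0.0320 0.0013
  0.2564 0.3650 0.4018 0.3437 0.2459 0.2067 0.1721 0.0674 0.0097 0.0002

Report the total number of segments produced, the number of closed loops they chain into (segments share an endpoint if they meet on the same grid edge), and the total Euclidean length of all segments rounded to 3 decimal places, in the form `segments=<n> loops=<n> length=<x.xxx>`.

cell (0,4): code 0100 → (0.925,5.000)–(1.000,4.852)
cell (0,5): code 1000 → (1.000,5.628)–(0.925,5.000)
cell (1,1): code 0100 → (1.219,2.000)–(2.000,1.011)
cell (1,2): code 1000 → (2.000,2.658)–(1.219,2.000)
cell (1,4): code 0110 → (1.000,4.852)–(2.000,4.230)
cell (1,5): code 1101 → (1.053,6.000)–(1.000,5.628)
cell (1,6): code 1000 → (2.000,6.554)–(1.053,6.000)
cell (2,1): code 0010 → (2.000,1.011)–(2.730,2.000)
cell (2,2): code 0001 → (2.730,2.000)–(2.000,2.658)
cell (2,4): code 0010 → (2.000,4.230)–(2.869,5.000)
cell (2,5): code 0011 → (2.869,5.000)–(2.951,6.000)
cell (2,6): code 0001 → (2.951,6.000)–(2.000,6.554)
total: 12 segments, chained into 2 closed loop(s), length Σ = 11.206431

segments=12 loops=2 length=11.206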